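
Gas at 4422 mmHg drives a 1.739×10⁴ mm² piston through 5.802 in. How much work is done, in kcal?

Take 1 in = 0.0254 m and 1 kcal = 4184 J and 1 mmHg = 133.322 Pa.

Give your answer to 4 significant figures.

4422 mmHg → 589550 Pa
1.739×10⁴ mm² → 0.01739 m²
F = P × A = 589550 × 0.01739 = 10252.3 N
5.802 in → 0.147371 m
W = F × d = 10252.3 × 0.147371 = 1510.89 J
In kcal: 1510.89 / 4184 = 0.361111 kcal

0.3611 kcal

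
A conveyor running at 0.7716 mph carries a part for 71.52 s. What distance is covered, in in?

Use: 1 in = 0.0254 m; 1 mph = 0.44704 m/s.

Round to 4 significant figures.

0.7716 mph × 0.44704 → 0.344936 m/s
d = v × t = 0.344936 m/s × 71.52 s = 24.6698 m
24.6698 m ÷ (0.0254 m/in) = 971.252 in

971.3 in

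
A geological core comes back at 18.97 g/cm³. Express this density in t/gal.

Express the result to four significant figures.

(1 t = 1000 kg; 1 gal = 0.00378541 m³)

0.07181 t/gal

18.97 g/cm³ × 0.001 kg/g ÷ 10⁻⁶ m³/cm³ = 18970 kg/m³
18970 kg/m³ ÷ 1000 kg/t × 0.00378541 m³/gal = 0.0718092 t/gal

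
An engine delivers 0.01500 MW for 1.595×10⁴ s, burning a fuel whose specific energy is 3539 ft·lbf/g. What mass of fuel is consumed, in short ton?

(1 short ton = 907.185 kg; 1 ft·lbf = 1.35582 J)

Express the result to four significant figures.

0.05496 short ton

0.01500 MW → 15000 W
E = P × t = 15000 × 15950 = 2.3925×10⁸ J
3539 ft·lbf/g → 4.79825×10⁶ J/kg
m = E / e_s = 2.3925×10⁸ / 4.79825×10⁶ = 49.8619 kg
In short ton: 49.8619 / 907.185 = 0.0549633 short ton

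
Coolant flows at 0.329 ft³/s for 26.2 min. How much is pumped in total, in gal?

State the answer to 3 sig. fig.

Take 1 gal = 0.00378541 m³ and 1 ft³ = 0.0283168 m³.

3870 gal

0.329 ft³/s → 0.00931623 m³/s
26.2 min → 1572 s
V = Q × t = 0.00931623 × 1572 = 14.6451 m³
In gal: 14.6451 / 0.00378541 = 3868.83 gal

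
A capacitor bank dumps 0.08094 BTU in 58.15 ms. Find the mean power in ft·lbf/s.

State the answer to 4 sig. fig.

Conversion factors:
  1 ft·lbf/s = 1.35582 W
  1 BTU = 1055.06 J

0.08094 BTU × 1055.06 = 85.3966 J
58.15 ms × 0.001 = 0.05815 s
P = E / t = 85.3966 J / 0.05815 s = 1468.56 W
1468.56 W ÷ (1.35582 W/ft·lbf/s) = 1083.15 ft·lbf/s

1083 ft·lbf/s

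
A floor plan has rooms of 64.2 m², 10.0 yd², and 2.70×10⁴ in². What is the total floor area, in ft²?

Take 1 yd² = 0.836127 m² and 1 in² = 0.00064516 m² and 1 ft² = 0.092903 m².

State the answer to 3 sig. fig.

64.2 m² (already m²)
10.0 yd² × 0.836127 → 8.36127 m²
2.70×10⁴ in² × 0.00064516 → 17.4193 m²
Sum: 64.2 + 8.36127 + 17.4193 = 89.9806 m²
In ft²: 89.9806 / 0.092903 = 968.544 ft²

969 ft²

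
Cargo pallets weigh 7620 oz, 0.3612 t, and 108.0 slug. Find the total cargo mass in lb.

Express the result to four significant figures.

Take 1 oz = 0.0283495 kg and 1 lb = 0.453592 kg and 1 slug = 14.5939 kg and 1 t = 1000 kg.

4747 lb

7620 oz × 0.0283495 = 216.023 kg
0.3612 t × 1000 = 361.2 kg
108.0 slug × 14.5939 = 1576.14 kg
Sum: 216.023 + 361.2 + 1576.14 = 2153.36 kg
In lb: 2153.36 / 0.453592 = 4747.35 lb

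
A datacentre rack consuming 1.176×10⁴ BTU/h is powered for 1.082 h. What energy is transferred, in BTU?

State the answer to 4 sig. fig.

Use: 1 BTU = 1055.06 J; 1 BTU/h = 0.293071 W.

1.176×10⁴ BTU/h × 0.293071 → 3446.51 W
1.082 h × 3600 → 3895.2 s
E = P × t = 3446.51 W × 3895.2 s = 1.34248×10⁷ J
1.34248×10⁷ J ÷ (1055.06 J/BTU) = 12724.2 BTU

1.272×10⁴ BTU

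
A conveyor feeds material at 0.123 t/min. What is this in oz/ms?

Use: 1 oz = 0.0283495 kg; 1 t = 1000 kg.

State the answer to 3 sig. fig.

0.123 t/min × 1000 kg/t ÷ 60 s/min = 2.05 kg/s
2.05 kg/s ÷ 0.0283495 kg/oz × 0.001 s/ms = 0.0723117 oz/ms

0.0723 oz/ms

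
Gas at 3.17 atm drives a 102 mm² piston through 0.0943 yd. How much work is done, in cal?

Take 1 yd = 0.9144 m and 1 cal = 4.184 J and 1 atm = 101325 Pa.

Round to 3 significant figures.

3.17 atm → 321200 Pa
102 mm² → 1.02×10⁻⁴ m²
F = P × A = 321200 × 1.02×10⁻⁴ = 32.7624 N
0.0943 yd → 0.0862279 m
W = F × d = 32.7624 × 0.0862279 = 2.82503 J
In cal: 2.82503 / 4.184 = 0.675198 cal

0.675 cal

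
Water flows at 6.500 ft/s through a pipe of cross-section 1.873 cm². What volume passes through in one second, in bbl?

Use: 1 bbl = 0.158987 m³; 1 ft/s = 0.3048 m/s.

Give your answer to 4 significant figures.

6.500 ft/s × 0.3048 → 1.9812 m/s
1.873 cm² × 0.0001 → 1.873×10⁻⁴ m²
V = v × A × t = 1.9812 m/s × 1.873×10⁻⁴ m² × 1 s = 3.71079×10⁻⁴ m³
3.71079×10⁻⁴ m³ ÷ (0.158987 m³/bbl) = 0.00233402 bbl

0.002334 bbl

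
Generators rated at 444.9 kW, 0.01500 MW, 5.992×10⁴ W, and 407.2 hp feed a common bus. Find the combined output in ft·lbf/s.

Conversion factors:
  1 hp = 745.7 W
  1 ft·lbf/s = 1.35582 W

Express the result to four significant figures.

444.9 kW × 1000 = 444900 W
0.01500 MW × 1000000 = 15000 W
5.992×10⁴ W (already W)
407.2 hp × 745.7 = 303649 W
Sum: 444900 + 15000 + 59920 + 303649 = 823469 W
In ft·lbf/s: 823469 / 1.35582 = 607359 ft·lbf/s

6.074×10⁵ ft·lbf/s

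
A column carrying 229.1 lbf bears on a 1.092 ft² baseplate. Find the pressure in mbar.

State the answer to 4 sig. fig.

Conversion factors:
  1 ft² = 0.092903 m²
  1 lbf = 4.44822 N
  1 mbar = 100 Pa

229.1 lbf × 4.44822 → 1019.09 N
1.092 ft² × 0.092903 → 0.10145 m²
P = F / A = 1019.09 N / 0.10145 m² = 10045.2 Pa
10045.2 Pa ÷ (100 Pa/mbar) = 100.452 mbar

100.5 mbar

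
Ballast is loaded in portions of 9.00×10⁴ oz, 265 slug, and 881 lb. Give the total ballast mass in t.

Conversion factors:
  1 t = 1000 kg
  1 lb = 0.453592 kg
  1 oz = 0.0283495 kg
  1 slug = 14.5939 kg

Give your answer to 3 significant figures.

9.00×10⁴ oz × 0.0283495 = 2551.46 kg
265 slug × 14.5939 = 3867.38 kg
881 lb × 0.453592 = 399.615 kg
Total: 2551.46 + 3867.38 + 399.615 = 6818.46 kg
In t: 6818.46 / 1000 = 6.81846 t

6.82 t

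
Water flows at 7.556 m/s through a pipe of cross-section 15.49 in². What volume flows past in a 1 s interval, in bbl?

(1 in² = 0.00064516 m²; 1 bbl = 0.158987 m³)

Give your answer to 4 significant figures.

0.4750 bbl

15.49 in² × 0.00064516 = 0.00999353 m²
V = v × A × t = 7.556 m/s × 0.00999353 m² × 1 s = 0.0755111 m³
0.0755111 m³ ÷ (0.158987 m³/bbl) = 0.474951 bbl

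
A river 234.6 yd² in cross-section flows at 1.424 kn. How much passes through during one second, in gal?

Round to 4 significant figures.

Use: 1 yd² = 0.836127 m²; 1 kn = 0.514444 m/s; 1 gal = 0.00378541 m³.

1.424 kn × 0.514444 = 0.732568 m/s
234.6 yd² × 0.836127 = 196.155 m²
V = v × A × t = 0.732568 m/s × 196.155 m² × 1 s = 143.697 m³
143.697 m³ ÷ (0.00378541 m³/gal) = 37960.7 gal

3.796×10⁴ gal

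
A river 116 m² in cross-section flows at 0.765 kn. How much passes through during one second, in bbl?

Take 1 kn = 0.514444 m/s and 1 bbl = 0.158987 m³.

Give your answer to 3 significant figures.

0.765 kn × 0.514444 → 0.39355 m/s
V = v × A × t = 0.39355 m/s × 116 m² × 1 s = 45.6518 m³
45.6518 m³ ÷ (0.158987 m³/bbl) = 287.142 bbl

287 bbl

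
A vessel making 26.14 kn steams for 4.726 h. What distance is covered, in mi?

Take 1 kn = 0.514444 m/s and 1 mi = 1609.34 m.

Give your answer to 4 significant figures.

26.14 kn × 0.514444 = 13.4476 m/s
4.726 h × 3600 = 17013.6 s
d = v × t = 13.4476 m/s × 17013.6 s = 228792 m
228792 m ÷ (1609.34 m/mi) = 142.165 mi

142.2 mi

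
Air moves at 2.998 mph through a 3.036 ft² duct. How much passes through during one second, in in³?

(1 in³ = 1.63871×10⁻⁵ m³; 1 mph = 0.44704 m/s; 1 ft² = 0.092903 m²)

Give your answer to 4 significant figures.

2.307×10⁴ in³

2.998 mph × 0.44704 → 1.34023 m/s
3.036 ft² × 0.092903 → 0.282054 m²
V = v × A × t = 1.34023 m/s × 0.282054 m² × 1 s = 0.378017 m³
0.378017 m³ ÷ (1.63871×10⁻⁵ m³/in³) = 23068 in³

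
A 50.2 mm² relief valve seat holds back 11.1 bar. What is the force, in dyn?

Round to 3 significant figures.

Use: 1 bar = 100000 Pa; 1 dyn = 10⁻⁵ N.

5.57×10⁶ dyn

11.1 bar × 100000 = 1.11×10⁶ Pa
50.2 mm² × 10⁻⁶ = 5.02×10⁻⁵ m²
F = P × A = 1.11×10⁶ Pa × 5.02×10⁻⁵ m² = 55.722 N
55.722 N ÷ (10⁻⁵ N/dyn) = 5.5722×10⁶ dyn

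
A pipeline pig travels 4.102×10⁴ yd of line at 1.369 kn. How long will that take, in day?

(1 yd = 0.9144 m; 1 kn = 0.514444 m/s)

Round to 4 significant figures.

4.102×10⁴ yd × 0.9144 = 37508.7 m
1.369 kn × 0.514444 = 0.704274 m/s
t = d / v = 37508.7 m / 0.704274 m/s = 53258.7 s
53258.7 s ÷ (86400 s/day) = 0.61642 day

0.6164 day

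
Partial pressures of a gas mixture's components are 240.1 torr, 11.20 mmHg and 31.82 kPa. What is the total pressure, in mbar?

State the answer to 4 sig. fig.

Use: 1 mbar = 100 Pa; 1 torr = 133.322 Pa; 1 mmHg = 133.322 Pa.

240.1 torr × 133.322 = 32010.6 Pa
11.20 mmHg × 133.322 = 1493.21 Pa
31.82 kPa × 1000 = 31820 Pa
Combined: 32010.6 + 1493.21 + 31820 = 65323.8 Pa
In mbar: 65323.8 / 100 = 653.238 mbar

653.2 mbar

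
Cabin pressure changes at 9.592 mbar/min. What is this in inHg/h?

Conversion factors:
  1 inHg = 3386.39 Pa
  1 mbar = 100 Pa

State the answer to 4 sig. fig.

9.592 mbar/min × 100 Pa/mbar ÷ 60 s/min = 15.9867 Pa/s
15.9867 Pa/s ÷ 3386.39 Pa/inHg × 3600 s/h = 16.9951 inHg/h

17.00 inHg/h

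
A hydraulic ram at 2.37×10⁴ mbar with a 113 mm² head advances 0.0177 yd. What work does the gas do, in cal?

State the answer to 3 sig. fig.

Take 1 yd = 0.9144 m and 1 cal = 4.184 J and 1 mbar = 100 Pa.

2.37×10⁴ mbar → 2.37×10⁶ Pa
113 mm² → 1.13×10⁻⁴ m²
F = P × A = 2.37×10⁶ × 1.13×10⁻⁴ = 267.81 N
0.0177 yd → 0.0161849 m
W = F × d = 267.81 × 0.0161849 = 4.33448 J
In cal: 4.33448 / 4.184 = 1.03597 cal

1.04 cal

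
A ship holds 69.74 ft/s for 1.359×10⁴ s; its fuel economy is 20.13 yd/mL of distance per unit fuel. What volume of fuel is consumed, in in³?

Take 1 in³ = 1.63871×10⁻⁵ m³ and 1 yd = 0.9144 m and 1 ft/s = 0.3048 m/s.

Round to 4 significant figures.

957.7 in³

69.74 ft/s → 21.2568 m/s
d = v × t = 21.2568 × 13590 = 288880 m
20.13 yd/mL → 1.84069×10⁷ m/m³
V = d / (distance per unit fuel) = 288880 / 1.84069×10⁷ = 0.0156941 m³
In in³: 0.0156941 / 1.63871×10⁻⁵ = 957.711 in³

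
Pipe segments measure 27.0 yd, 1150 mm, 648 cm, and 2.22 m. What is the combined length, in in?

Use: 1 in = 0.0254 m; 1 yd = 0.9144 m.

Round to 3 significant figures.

27.0 yd × 0.9144 = 24.6888 m
1150 mm × 0.001 = 1.15 m
648 cm × 0.01 = 6.48 m
2.22 m (already m)
Sum: 24.6888 + 1.15 + 6.48 + 2.22 = 34.5388 m
In in: 34.5388 / 0.0254 = 1359.8 in

1360 in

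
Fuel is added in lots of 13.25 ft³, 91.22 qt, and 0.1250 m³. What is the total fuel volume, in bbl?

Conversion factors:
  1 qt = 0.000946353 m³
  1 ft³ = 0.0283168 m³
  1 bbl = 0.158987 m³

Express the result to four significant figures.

3.689 bbl

13.25 ft³ × 0.0283168 = 0.375198 m³
91.22 qt × 0.000946353 = 0.0863263 m³
0.1250 m³ (already m³)
Combined: 0.375198 + 0.0863263 + 0.125 = 0.586524 m³
In bbl: 0.586524 / 0.158987 = 3.68913 bbl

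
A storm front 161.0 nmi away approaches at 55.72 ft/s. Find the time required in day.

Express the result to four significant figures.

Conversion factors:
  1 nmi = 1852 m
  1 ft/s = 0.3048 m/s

161.0 nmi × 1852 → 298172 m
55.72 ft/s × 0.3048 → 16.9835 m/s
t = d / v = 298172 m / 16.9835 m/s = 17556.6 s
17556.6 s ÷ (86400 s/day) = 0.203201 day

0.2032 day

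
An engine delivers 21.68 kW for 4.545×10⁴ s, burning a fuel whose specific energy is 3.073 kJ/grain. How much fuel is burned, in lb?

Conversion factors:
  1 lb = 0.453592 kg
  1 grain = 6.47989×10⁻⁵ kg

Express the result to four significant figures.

21.68 kW → 21680 W
E = P × t = 21680 × 45450 = 9.85356×10⁸ J
3.073 kJ/grain → 4.74236×10⁷ J/kg
m = E / e_s = 9.85356×10⁸ / 4.74236×10⁷ = 20.7778 kg
In lb: 20.7778 / 0.453592 = 45.8072 lb

45.81 lb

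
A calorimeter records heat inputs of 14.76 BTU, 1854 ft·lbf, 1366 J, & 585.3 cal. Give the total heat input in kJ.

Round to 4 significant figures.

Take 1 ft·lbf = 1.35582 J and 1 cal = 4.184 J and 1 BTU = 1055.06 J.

14.76 BTU × 1055.06 = 15572.7 J
1854 ft·lbf × 1.35582 = 2513.69 J
1366 J (already J)
585.3 cal × 4.184 = 2448.9 J
Combined: 15572.7 + 2513.69 + 1366 + 2448.9 = 21901.3 J
In kJ: 21901.3 / 1000 = 21.9013 kJ

21.90 kJ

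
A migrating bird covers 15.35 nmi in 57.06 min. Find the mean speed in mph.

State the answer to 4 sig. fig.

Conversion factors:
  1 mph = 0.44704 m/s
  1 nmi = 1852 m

18.57 mph

15.35 nmi × 1852 → 28428.2 m
57.06 min × 60 → 3423.6 s
v = d / t = 28428.2 m / 3423.6 s = 8.3036 m/s
8.3036 m/s ÷ (0.44704 m/s/mph) = 18.5746 mph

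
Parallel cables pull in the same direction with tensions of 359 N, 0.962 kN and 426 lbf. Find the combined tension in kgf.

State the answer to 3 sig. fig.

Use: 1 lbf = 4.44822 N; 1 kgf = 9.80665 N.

328 kgf

359 N (already N)
0.962 kN × 1000 = 962 N
426 lbf × 4.44822 = 1894.94 N
Sum: 359 + 962 + 1894.94 = 3215.94 N
In kgf: 3215.94 / 9.80665 = 327.935 kgf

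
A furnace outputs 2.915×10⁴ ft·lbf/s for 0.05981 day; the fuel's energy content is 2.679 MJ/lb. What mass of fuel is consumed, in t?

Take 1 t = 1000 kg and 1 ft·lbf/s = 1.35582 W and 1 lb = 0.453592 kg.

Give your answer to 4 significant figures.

2.915×10⁴ ft·lbf/s → 39522.2 W
0.05981 day → 5167.58 s
E = P × t = 39522.2 × 5167.58 = 2.04234×10⁸ J
2.679 MJ/lb → 5.90619×10⁶ J/kg
m = E / e_s = 2.04234×10⁸ / 5.90619×10⁶ = 34.5797 kg
In t: 34.5797 / 1000 = 0.0345797 t

0.03458 t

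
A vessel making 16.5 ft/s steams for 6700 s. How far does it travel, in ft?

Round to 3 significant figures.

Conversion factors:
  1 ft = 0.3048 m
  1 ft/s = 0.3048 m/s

16.5 ft/s × 0.3048 → 5.0292 m/s
d = v × t = 5.0292 m/s × 6700 s = 33695.6 m
33695.6 m ÷ (0.3048 m/ft) = 110550 ft

1.11×10⁵ ft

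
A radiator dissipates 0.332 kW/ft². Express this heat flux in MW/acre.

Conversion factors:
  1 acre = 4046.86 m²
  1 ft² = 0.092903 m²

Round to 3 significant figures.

14.5 MW/acre

0.332 kW/ft² × 1000 W/kW ÷ 0.092903 m²/ft² = 3573.62 W/m²
3573.62 W/m² ÷ 1000000 W/MW × 4046.86 m²/acre = 14.4619 MW/acre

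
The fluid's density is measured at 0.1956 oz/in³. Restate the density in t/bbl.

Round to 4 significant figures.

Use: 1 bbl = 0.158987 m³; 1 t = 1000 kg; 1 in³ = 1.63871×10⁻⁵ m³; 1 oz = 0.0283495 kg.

0.1956 oz/in³ × 0.0283495 kg/oz ÷ 1.63871×10⁻⁵ m³/in³ = 338.386 kg/m³
338.386 kg/m³ ÷ 1000 kg/t × 0.158987 m³/bbl = 0.053799 t/bbl

0.05380 t/bbl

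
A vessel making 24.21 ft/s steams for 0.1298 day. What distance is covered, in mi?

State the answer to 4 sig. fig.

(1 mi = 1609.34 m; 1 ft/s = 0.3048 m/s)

51.42 mi

24.21 ft/s × 0.3048 = 7.37921 m/s
0.1298 day × 86400 = 11214.7 s
d = v × t = 7.37921 m/s × 11214.7 s = 82755.6 m
82755.6 m ÷ (1609.34 m/mi) = 51.4221 mi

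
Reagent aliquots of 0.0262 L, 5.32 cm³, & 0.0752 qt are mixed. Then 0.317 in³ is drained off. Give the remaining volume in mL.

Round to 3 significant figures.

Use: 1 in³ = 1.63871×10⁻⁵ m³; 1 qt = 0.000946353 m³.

97.5 mL

0.0262 L × 0.001 = 2.62×10⁻⁵ m³
5.32 cm³ × 10⁻⁶ = 5.32×10⁻⁶ m³
0.0752 qt × 0.000946353 = 7.11657×10⁻⁵ m³
0.317 in³ × 1.63871×10⁻⁵ = 5.19471×10⁻⁶ m³
Result: 2.62×10⁻⁵ + 5.32×10⁻⁶ + 7.11657×10⁻⁵ − 5.19471×10⁻⁶ = 9.7491×10⁻⁵ m³
In mL: 9.7491×10⁻⁵ / 10⁻⁶ = 97.491 mL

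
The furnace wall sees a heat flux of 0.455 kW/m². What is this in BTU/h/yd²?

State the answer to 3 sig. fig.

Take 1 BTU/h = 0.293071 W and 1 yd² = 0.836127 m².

1300 BTU/h/yd²

0.455 kW/m² × 1000 W/kW = 455 W/m²
455 W/m² ÷ 0.293071 W/BTU/h × 0.836127 m²/yd² = 1298.11 BTU/h/yd²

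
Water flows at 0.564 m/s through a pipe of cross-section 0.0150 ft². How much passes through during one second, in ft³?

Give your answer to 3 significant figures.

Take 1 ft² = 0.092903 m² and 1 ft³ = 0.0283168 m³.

0.0278 ft³

0.0150 ft² × 0.092903 = 0.00139354 m²
V = v × A × t = 0.564 m/s × 0.00139354 m² × 1 s = 7.85957×10⁻⁴ m³
7.85957×10⁻⁴ m³ ÷ (0.0283168 m³/ft³) = 0.0277559 ft³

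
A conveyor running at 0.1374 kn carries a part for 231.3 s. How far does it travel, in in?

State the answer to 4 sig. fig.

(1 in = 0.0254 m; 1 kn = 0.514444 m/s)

0.1374 kn × 0.514444 = 0.0706846 m/s
d = v × t = 0.0706846 m/s × 231.3 s = 16.3493 m
16.3493 m ÷ (0.0254 m/in) = 643.673 in

643.7 in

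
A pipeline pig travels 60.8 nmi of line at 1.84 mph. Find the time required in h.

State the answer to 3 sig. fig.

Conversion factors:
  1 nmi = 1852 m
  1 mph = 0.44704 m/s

60.8 nmi × 1852 = 112602 m
1.84 mph × 0.44704 = 0.822554 m/s
t = d / v = 112602 m / 0.822554 m/s = 136893 s
136893 s ÷ (3600 s/h) = 38.0258 h

38.0 h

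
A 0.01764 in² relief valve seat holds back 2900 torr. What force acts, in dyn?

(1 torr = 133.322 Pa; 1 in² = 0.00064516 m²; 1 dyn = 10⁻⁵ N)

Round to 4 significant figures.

4.400×10⁵ dyn

2900 torr × 133.322 = 386634 Pa
0.01764 in² × 0.00064516 = 1.13806×10⁻⁵ m²
F = P × A = 386634 Pa × 1.13806×10⁻⁵ m² = 4.40013 N
4.40013 N ÷ (10⁻⁵ N/dyn) = 440013 dyn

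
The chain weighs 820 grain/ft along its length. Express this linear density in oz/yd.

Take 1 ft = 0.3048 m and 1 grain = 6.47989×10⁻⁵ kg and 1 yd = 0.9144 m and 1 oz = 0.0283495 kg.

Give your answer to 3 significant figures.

5.62 oz/yd

820 grain/ft × 6.47989×10⁻⁵ kg/grain ÷ 0.3048 m/ft = 0.174328 kg/m
0.174328 kg/m ÷ 0.0283495 kg/oz × 0.9144 m/yd = 5.62287 oz/yd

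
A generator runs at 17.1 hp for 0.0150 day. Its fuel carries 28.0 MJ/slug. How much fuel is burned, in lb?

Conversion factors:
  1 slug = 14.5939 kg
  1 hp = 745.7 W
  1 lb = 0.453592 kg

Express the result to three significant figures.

17.1 hp → 12751.5 W
0.0150 day → 1296 s
E = P × t = 12751.5 × 1296 = 1.65259×10⁷ J
28.0 MJ/slug → 1.91861×10⁶ J/kg
m = E / e_s = 1.65259×10⁷ / 1.91861×10⁶ = 8.61348 kg
In lb: 8.61348 / 0.453592 = 18.9895 lb

19.0 lb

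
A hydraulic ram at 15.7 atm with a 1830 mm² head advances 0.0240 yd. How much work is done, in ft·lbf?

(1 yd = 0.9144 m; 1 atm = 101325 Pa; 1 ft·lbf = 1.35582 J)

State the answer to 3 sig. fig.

15.7 atm → 1.5908×10⁶ Pa
1830 mm² → 0.00183 m²
F = P × A = 1.5908×10⁶ × 0.00183 = 2911.16 N
0.0240 yd → 0.0219456 m
W = F × d = 2911.16 × 0.0219456 = 63.8872 J
In ft·lbf: 63.8872 / 1.35582 = 47.1207 ft·lbf

47.1 ft·lbf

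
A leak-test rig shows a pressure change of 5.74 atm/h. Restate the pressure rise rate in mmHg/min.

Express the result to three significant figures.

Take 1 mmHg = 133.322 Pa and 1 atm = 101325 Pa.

72.7 mmHg/min

5.74 atm/h × 101325 Pa/atm ÷ 3600 s/h = 161.557 Pa/s
161.557 Pa/s ÷ 133.322 Pa/mmHg × 60 s/min = 72.7068 mmHg/min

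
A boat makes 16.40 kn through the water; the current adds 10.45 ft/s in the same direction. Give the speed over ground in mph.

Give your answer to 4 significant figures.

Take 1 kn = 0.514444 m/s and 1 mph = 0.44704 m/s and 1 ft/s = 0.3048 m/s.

26.00 mph

16.40 kn × 0.514444 → 8.43688 m/s
10.45 ft/s × 0.3048 → 3.18516 m/s
Sum: 8.43688 + 3.18516 = 11.622 m/s
In mph: 11.622 / 0.44704 = 25.9977 mph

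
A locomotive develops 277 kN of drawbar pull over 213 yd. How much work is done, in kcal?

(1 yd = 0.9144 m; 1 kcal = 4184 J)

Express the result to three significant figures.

1.29×10⁴ kcal

277 kN × 1000 = 277000 N
213 yd × 0.9144 = 194.767 m
W = F × d = 277000 N × 194.767 m = 5.39505×10⁷ J
5.39505×10⁷ J ÷ (4184 J/kcal) = 12894.5 kcal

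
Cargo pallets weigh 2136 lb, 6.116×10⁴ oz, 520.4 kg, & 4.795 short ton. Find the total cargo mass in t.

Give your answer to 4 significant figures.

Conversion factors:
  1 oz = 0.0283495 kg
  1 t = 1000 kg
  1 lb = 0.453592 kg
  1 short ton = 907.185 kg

2136 lb × 0.453592 = 968.873 kg
6.116×10⁴ oz × 0.0283495 = 1733.86 kg
520.4 kg (already kg)
4.795 short ton × 907.185 = 4349.95 kg
Sum: 968.873 + 1733.86 + 520.4 + 4349.95 = 7573.08 kg
In t: 7573.08 / 1000 = 7.57308 t

7.573 t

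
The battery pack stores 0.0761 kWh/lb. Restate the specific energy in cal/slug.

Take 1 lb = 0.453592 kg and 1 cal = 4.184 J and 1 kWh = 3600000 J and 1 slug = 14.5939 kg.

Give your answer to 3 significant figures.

2.11×10⁶ cal/slug

0.0761 kWh/lb × 3600000 J/kWh ÷ 0.453592 kg/lb = 603979 J/kg
603979 J/kg ÷ 4.184 J/cal × 14.5939 kg/slug = 2.10669×10⁶ cal/slug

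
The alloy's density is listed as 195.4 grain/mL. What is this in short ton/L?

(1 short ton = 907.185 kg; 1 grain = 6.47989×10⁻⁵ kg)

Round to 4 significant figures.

0.01396 short ton/L

195.4 grain/mL × 6.47989×10⁻⁵ kg/grain ÷ 10⁻⁶ m³/mL = 12661.7 kg/m³
12661.7 kg/m³ ÷ 907.185 kg/short ton × 0.001 m³/L = 0.0139571 short ton/L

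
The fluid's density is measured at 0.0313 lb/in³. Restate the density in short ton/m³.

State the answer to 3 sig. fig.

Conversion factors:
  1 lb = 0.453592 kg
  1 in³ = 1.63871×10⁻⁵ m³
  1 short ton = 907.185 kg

0.0313 lb/in³ × 0.453592 kg/lb ÷ 1.63871×10⁻⁵ m³/in³ = 866.378 kg/m³
866.378 kg/m³ ÷ 907.185 kg/short ton = 0.955018 short ton/m³

0.955 short ton/m³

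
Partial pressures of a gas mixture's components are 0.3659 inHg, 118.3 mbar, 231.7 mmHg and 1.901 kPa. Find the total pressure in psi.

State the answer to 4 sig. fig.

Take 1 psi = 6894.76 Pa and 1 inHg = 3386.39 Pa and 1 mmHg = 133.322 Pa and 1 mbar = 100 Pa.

6.652 psi

0.3659 inHg × 3386.39 → 1239.08 Pa
118.3 mbar × 100 → 11830 Pa
231.7 mmHg × 133.322 → 30890.7 Pa
1.901 kPa × 1000 → 1901 Pa
Sum: 1239.08 + 11830 + 30890.7 + 1901 = 45860.8 Pa
In psi: 45860.8 / 6894.76 = 6.65154 psi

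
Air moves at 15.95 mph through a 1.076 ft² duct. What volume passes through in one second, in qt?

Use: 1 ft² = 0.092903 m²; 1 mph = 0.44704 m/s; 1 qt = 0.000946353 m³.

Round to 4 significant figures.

753.2 qt

15.95 mph × 0.44704 = 7.13029 m/s
1.076 ft² × 0.092903 = 0.0999636 m²
V = v × A × t = 7.13029 m/s × 0.0999636 m² × 1 s = 0.712769 m³
0.712769 m³ ÷ (0.000946353 m³/qt) = 753.175 qt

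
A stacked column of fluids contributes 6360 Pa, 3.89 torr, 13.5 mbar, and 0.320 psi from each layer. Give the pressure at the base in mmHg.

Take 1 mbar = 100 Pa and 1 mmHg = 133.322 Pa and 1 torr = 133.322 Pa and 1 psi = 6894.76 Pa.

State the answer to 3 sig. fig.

78.3 mmHg

6360 Pa (already Pa)
3.89 torr × 133.322 → 518.623 Pa
13.5 mbar × 100 → 1350 Pa
0.320 psi × 6894.76 → 2206.32 Pa
Sum: 6360 + 518.623 + 1350 + 2206.32 = 10434.9 Pa
In mmHg: 10434.9 / 133.322 = 78.2684 mmHg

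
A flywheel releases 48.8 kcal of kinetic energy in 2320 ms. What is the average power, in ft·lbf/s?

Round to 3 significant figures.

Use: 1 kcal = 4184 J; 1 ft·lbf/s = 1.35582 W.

6.49×10⁴ ft·lbf/s

48.8 kcal × 4184 → 204179 J
2320 ms × 0.001 → 2.32 s
P = E / t = 204179 J / 2.32 s = 88008.2 W
88008.2 W ÷ (1.35582 W/ft·lbf/s) = 64911.4 ft·lbf/s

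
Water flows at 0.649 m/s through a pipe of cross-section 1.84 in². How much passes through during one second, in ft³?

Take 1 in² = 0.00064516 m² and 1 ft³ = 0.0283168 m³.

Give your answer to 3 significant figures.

1.84 in² × 0.00064516 = 0.00118709 m²
V = v × A × t = 0.649 m/s × 0.00118709 m² × 1 s = 7.70421×10⁻⁴ m³
7.70421×10⁻⁴ m³ ÷ (0.0283168 m³/ft³) = 0.0272072 ft³

0.0272 ft³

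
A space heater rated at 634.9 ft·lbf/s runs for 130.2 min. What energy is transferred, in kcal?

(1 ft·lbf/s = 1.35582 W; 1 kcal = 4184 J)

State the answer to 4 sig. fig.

1607 kcal

634.9 ft·lbf/s × 1.35582 = 860.81 W
130.2 min × 60 = 7812 s
E = P × t = 860.81 W × 7812 s = 6.72465×10⁶ J
6.72465×10⁶ J ÷ (4184 J/kcal) = 1607.23 kcal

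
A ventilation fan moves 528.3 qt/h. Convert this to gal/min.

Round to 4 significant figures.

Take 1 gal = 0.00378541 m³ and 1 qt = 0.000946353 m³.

2.201 gal/min

528.3 qt/h × 0.000946353 m³/qt ÷ 3600 s/h = 1.38877×10⁻⁴ m³/s
1.38877×10⁻⁴ m³/s ÷ 0.00378541 m³/gal × 60 s/min = 2.20125 gal/min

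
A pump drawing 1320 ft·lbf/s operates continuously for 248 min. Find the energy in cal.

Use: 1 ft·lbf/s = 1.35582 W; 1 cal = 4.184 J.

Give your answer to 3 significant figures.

1320 ft·lbf/s × 1.35582 → 1789.68 W
248 min × 60 → 14880 s
E = P × t = 1789.68 W × 14880 s = 2.66304×10⁷ J
2.66304×10⁷ J ÷ (4.184 J/cal) = 6.36482×10⁶ cal

6.36×10⁶ cal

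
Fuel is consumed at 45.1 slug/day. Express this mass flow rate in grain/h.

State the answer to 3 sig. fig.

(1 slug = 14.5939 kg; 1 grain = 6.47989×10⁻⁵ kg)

4.23×10⁵ grain/h

45.1 slug/day × 14.5939 kg/slug ÷ 86400 s/day = 0.00761788 kg/s
0.00761788 kg/s ÷ 6.47989×10⁻⁵ kg/grain × 3600 s/h = 423223 grain/h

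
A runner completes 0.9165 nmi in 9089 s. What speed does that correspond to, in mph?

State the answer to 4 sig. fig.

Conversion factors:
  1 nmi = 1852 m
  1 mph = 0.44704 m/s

0.9165 nmi × 1852 = 1697.36 m
v = d / t = 1697.36 m / 9089 s = 0.186749 m/s
0.186749 m/s ÷ (0.44704 m/s/mph) = 0.417746 mph

0.4177 mph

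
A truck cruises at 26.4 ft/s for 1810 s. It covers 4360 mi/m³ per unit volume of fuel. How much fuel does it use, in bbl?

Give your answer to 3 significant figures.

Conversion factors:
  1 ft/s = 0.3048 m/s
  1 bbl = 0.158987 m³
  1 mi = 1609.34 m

0.0131 bbl

26.4 ft/s → 8.04672 m/s
d = v × t = 8.04672 × 1810 = 14564.6 m
4360 mi/m³ → 7.01672×10⁶ m/m³
V = d / (distance per unit fuel) = 14564.6 / 7.01672×10⁶ = 0.0020757 m³
In bbl: 0.0020757 / 0.158987 = 0.0130558 bbl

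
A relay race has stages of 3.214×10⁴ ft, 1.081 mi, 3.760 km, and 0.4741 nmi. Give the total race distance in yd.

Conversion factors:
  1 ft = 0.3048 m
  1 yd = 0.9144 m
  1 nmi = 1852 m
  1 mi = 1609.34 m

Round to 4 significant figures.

1.769×10⁴ yd

3.214×10⁴ ft × 0.3048 → 9796.27 m
1.081 mi × 1609.34 → 1739.7 m
3.760 km × 1000 → 3760 m
0.4741 nmi × 1852 → 878.033 m
Sum: 9796.27 + 1739.7 + 3760 + 878.033 = 16174 m
In yd: 16174 / 0.9144 = 17688.1 yd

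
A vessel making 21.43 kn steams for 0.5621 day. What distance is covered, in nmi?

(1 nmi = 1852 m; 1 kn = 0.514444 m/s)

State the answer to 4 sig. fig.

21.43 kn × 0.514444 = 11.0245 m/s
0.5621 day × 86400 = 48565.4 s
d = v × t = 11.0245 m/s × 48565.4 s = 535409 m
535409 m ÷ (1852 m/nmi) = 289.098 nmi

289.1 nmi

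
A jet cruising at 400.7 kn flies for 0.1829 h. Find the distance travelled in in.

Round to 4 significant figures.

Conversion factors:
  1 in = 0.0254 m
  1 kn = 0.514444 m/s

400.7 kn × 0.514444 → 206.138 m/s
0.1829 h × 3600 → 658.44 s
d = v × t = 206.138 m/s × 658.44 s = 135730 m
135730 m ÷ (0.0254 m/in) = 5.3437×10⁶ in

5.344×10⁶ in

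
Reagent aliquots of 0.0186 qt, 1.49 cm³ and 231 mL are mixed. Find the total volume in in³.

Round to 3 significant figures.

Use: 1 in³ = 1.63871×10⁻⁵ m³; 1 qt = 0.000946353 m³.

15.3 in³

0.0186 qt × 0.000946353 = 1.76022×10⁻⁵ m³
1.49 cm³ × 10⁻⁶ = 1.49×10⁻⁶ m³
231 mL × 10⁻⁶ = 2.31×10⁻⁴ m³
Combined: 1.76022×10⁻⁵ + 1.49×10⁻⁶ + 2.31×10⁻⁴ = 2.50092×10⁻⁴ m³
In in³: 2.50092×10⁻⁴ / 1.63871×10⁻⁵ = 15.2615 in³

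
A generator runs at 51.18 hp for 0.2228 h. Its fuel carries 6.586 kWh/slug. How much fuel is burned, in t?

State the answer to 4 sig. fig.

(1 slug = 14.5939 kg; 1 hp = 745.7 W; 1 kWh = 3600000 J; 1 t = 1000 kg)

0.01884 t

51.18 hp → 38164.9 W
0.2228 h → 802.08 s
E = P × t = 38164.9 × 802.08 = 3.06113×10⁷ J
6.586 kWh/slug → 1.62462×10⁶ J/kg
m = E / e_s = 3.06113×10⁷ / 1.62462×10⁶ = 18.8421 kg
In t: 18.8421 / 1000 = 0.0188421 t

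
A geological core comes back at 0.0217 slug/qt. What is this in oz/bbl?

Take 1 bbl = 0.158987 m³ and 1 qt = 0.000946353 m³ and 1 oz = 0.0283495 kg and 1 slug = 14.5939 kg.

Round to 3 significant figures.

1880 oz/bbl

0.0217 slug/qt × 14.5939 kg/slug ÷ 0.000946353 m³/qt = 334.64 kg/m³
334.64 kg/m³ ÷ 0.0283495 kg/oz × 0.158987 m³/bbl = 1876.7 oz/bbl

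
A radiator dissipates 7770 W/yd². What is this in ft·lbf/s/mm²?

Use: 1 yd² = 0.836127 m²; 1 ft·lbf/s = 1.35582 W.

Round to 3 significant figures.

0.00685 ft·lbf/s/mm²

7770 W/yd² ÷ 0.836127 m²/yd² = 9292.85 W/m²
9292.85 W/m² ÷ 1.35582 W/ft·lbf/s × 10⁻⁶ m²/mm² = 0.00685404 ft·lbf/s/mm²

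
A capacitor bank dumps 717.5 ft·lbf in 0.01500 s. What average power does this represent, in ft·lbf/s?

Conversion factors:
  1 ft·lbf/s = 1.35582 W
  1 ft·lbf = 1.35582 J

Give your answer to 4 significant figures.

717.5 ft·lbf × 1.35582 → 972.801 J
P = E / t = 972.801 J / 0.015 s = 64853.4 W
64853.4 W ÷ (1.35582 W/ft·lbf/s) = 47833.3 ft·lbf/s

4.783×10⁴ ft·lbf/s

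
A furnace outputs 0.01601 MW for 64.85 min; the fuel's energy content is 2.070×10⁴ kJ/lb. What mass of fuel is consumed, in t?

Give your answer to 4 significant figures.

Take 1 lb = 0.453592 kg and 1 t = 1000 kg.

0.001365 t

0.01601 MW → 16010 W
64.85 min → 3891 s
E = P × t = 16010 × 3891 = 6.22949×10⁷ J
2.070×10⁴ kJ/lb → 4.56357×10⁷ J/kg
m = E / e_s = 6.22949×10⁷ / 4.56357×10⁷ = 1.36505 kg
In t: 1.36505 / 1000 = 0.00136505 t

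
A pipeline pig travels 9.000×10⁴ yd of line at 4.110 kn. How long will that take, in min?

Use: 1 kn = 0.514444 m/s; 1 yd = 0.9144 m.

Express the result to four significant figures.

9.000×10⁴ yd × 0.9144 = 82296 m
4.110 kn × 0.514444 = 2.11436 m/s
t = d / v = 82296 m / 2.11436 m/s = 38922.4 s
38922.4 s ÷ (60 s/min) = 648.707 min

648.7 min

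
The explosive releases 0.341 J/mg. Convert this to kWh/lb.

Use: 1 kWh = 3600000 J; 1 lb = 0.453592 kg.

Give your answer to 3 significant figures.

0.341 J/mg ÷ 10⁻⁶ kg/mg = 341000 J/kg
341000 J/kg ÷ 3600000 J/kWh × 0.453592 kg/lb = 0.0429652 kWh/lb

0.0430 kWh/lb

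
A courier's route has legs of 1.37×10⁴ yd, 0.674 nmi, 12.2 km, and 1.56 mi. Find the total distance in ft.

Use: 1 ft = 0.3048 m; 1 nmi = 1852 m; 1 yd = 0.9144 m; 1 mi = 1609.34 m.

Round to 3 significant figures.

9.35×10⁴ ft

1.37×10⁴ yd × 0.9144 = 12527.3 m
0.674 nmi × 1852 = 1248.25 m
12.2 km × 1000 = 12200 m
1.56 mi × 1609.34 = 2510.57 m
Total: 12527.3 + 1248.25 + 12200 + 2510.57 = 28486.1 m
In ft: 28486.1 / 0.3048 = 93458.3 ft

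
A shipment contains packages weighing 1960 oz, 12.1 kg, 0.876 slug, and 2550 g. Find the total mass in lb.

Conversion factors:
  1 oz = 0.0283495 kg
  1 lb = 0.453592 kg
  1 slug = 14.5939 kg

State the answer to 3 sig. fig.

1960 oz × 0.0283495 → 55.565 kg
12.1 kg (already kg)
0.876 slug × 14.5939 → 12.7843 kg
2550 g × 0.001 → 2.55 kg
Total: 55.565 + 12.1 + 12.7843 + 2.55 = 82.9993 kg
In lb: 82.9993 / 0.453592 = 182.982 lb

183 lb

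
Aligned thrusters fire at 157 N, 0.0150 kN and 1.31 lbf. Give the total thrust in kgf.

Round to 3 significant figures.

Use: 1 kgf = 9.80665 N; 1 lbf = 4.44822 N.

157 N (already N)
0.0150 kN × 1000 → 15 N
1.31 lbf × 4.44822 → 5.82717 N
Sum: 157 + 15 + 5.82717 = 177.827 N
In kgf: 177.827 / 9.80665 = 18.1333 kgf

18.1 kgf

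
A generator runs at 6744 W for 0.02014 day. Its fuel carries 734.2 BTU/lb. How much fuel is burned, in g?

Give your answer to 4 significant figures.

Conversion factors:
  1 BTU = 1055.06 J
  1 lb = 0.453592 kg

6872 g

0.02014 day → 1740.1 s
E = P × t = 6744 × 1740.1 = 1.17352×10⁷ J
734.2 BTU/lb → 1.70776×10⁶ J/kg
m = E / e_s = 1.17352×10⁷ / 1.70776×10⁶ = 6.87169 kg
In g: 6.87169 / 0.001 = 6871.69 g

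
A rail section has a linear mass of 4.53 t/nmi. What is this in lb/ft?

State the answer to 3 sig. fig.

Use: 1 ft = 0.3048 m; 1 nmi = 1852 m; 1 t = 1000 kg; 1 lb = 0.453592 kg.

1.64 lb/ft

4.53 t/nmi × 1000 kg/t ÷ 1852 m/nmi = 2.446 kg/m
2.446 kg/m ÷ 0.453592 kg/lb × 0.3048 m/ft = 1.64364 lb/ft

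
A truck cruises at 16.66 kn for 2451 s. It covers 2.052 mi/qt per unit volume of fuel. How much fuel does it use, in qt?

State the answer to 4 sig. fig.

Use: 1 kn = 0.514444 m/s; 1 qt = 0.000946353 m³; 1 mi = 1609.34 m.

6.361 qt

16.66 kn → 8.57064 m/s
d = v × t = 8.57064 × 2451 = 21006.6 m
2.052 mi/qt → 3.48957×10⁶ m/m³
V = d / (distance per unit fuel) = 21006.6 / 3.48957×10⁶ = 0.00601982 m³
In qt: 0.00601982 / 0.000946353 = 6.36107 qt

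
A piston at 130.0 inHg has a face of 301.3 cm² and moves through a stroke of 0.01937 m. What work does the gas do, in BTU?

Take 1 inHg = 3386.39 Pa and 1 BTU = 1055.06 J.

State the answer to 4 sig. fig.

0.2435 BTU

130.0 inHg → 440231 Pa
301.3 cm² → 0.03013 m²
F = P × A = 440231 × 0.03013 = 13264.2 N
W = F × d = 13264.2 × 0.01937 = 256.928 J
In BTU: 256.928 / 1055.06 = 0.24352 BTU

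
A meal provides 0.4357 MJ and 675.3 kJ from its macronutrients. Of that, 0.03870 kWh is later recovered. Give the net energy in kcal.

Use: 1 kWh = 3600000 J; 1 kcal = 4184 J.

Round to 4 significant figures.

232.2 kcal

0.4357 MJ × 1000000 = 435700 J
675.3 kJ × 1000 = 675300 J
0.03870 kWh × 3600000 = 139320 J
Result: 435700 + 675300 − 139320 = 971680 J
In kcal: 971680 / 4184 = 232.237 kcal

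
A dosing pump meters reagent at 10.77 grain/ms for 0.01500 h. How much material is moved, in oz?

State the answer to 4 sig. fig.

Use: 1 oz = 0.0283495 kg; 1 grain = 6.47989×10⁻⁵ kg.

1329 oz

10.77 grain/ms → 0.697884 kg/s
0.01500 h → 54 s
m = ṁ × t = 0.697884 × 54 = 37.6857 kg
In oz: 37.6857 / 0.0283495 = 1329.33 oz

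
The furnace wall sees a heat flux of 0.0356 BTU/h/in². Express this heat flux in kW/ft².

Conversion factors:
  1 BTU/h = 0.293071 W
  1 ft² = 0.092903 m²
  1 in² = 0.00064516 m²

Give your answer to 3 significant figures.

0.0356 BTU/h/in² × 0.293071 W/BTU/h ÷ 0.00064516 m²/in² = 16.1717 W/m²
16.1717 W/m² ÷ 1000 W/kW × 0.092903 m²/ft² = 0.0015024 kW/ft²

0.00150 kW/ft²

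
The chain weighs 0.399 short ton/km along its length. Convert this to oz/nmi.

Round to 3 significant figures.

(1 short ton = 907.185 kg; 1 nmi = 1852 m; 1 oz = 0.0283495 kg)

0.399 short ton/km × 907.185 kg/short ton ÷ 1000 m/km = 0.361967 kg/m
0.361967 kg/m ÷ 0.0283495 kg/oz × 1852 m/nmi = 23646.4 oz/nmi

2.36×10⁴ oz/nmi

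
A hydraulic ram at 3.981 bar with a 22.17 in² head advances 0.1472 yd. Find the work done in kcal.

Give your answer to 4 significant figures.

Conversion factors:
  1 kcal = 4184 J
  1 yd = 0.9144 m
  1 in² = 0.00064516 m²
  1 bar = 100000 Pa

0.1832 kcal

3.981 bar → 398100 Pa
22.17 in² → 0.0143032 m²
F = P × A = 398100 × 0.0143032 = 5694.1 N
0.1472 yd → 0.1346 m
W = F × d = 5694.1 × 0.1346 = 766.426 J
In kcal: 766.426 / 4184 = 0.18318 kcal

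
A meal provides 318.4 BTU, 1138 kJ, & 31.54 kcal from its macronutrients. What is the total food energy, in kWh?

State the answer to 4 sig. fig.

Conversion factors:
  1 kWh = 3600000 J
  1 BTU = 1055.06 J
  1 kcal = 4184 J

318.4 BTU × 1055.06 = 335931 J
1138 kJ × 1000 = 1.138×10⁶ J
31.54 kcal × 4184 = 131963 J
Total: 335931 + 1.138×10⁶ + 131963 = 1.60589×10⁶ J
In kWh: 1.60589×10⁶ / 3600000 = 0.446081 kWh

0.4461 kWh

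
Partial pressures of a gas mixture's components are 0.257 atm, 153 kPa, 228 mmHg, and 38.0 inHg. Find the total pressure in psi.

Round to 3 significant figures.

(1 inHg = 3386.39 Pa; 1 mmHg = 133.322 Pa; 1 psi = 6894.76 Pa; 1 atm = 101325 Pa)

49.0 psi

0.257 atm × 101325 = 26040.5 Pa
153 kPa × 1000 = 153000 Pa
228 mmHg × 133.322 = 30397.4 Pa
38.0 inHg × 3386.39 = 128683 Pa
Combined: 26040.5 + 153000 + 30397.4 + 128683 = 338121 Pa
In psi: 338121 / 6894.76 = 49.0403 psi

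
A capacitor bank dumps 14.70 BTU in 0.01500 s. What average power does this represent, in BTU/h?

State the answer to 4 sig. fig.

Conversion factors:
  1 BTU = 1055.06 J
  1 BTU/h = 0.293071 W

14.70 BTU × 1055.06 = 15509.4 J
P = E / t = 15509.4 J / 0.015 s = 1.03396×10⁶ W
1.03396×10⁶ W ÷ (0.293071 W/BTU/h) = 3.52802×10⁶ BTU/h

3.528×10⁶ BTU/h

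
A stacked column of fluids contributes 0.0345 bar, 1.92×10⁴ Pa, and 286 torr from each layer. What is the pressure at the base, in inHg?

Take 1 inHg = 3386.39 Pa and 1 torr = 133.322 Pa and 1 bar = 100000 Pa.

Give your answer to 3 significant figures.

0.0345 bar × 100000 = 3450 Pa
1.92×10⁴ Pa (already Pa)
286 torr × 133.322 = 38130.1 Pa
Combined: 3450 + 19200 + 38130.1 = 60780.1 Pa
In inHg: 60780.1 / 3386.39 = 17.9483 inHg

17.9 inHg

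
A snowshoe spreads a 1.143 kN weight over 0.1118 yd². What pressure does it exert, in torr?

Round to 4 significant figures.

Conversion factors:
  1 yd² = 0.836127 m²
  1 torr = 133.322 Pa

1.143 kN × 1000 = 1143 N
0.1118 yd² × 0.836127 = 0.093479 m²
P = F / A = 1143 N / 0.093479 m² = 12227.3 Pa
12227.3 Pa ÷ (133.322 Pa/torr) = 91.7125 torr

91.71 torr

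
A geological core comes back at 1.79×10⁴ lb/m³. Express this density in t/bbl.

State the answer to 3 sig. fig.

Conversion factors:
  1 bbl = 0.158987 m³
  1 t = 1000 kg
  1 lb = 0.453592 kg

1.29 t/bbl

1.79×10⁴ lb/m³ × 0.453592 kg/lb = 8119.3 kg/m³
8119.3 kg/m³ ÷ 1000 kg/t × 0.158987 m³/bbl = 1.29086 t/bbl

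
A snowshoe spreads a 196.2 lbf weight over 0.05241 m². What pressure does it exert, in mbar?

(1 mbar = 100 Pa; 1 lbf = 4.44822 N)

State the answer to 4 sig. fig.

196.2 lbf × 4.44822 = 872.741 N
P = F / A = 872.741 N / 0.05241 m² = 16652.2 Pa
16652.2 Pa ÷ (100 Pa/mbar) = 166.522 mbar

166.5 mbar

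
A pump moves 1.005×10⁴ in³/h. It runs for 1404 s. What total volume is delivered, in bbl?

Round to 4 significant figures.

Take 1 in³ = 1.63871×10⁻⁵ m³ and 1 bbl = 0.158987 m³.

0.4040 bbl

1.005×10⁴ in³/h → 4.57473×10⁻⁵ m³/s
V = Q × t = 4.57473×10⁻⁵ × 1404 = 0.0642292 m³
In bbl: 0.0642292 / 0.158987 = 0.40399 bbl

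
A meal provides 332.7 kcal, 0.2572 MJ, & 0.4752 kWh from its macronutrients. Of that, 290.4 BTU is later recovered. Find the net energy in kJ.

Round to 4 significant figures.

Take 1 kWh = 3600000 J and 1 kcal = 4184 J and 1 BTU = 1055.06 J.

332.7 kcal × 4184 = 1.39202×10⁶ J
0.2572 MJ × 1000000 = 257200 J
0.4752 kWh × 3600000 = 1.71072×10⁶ J
290.4 BTU × 1055.06 = 306389 J
Net: 1.39202×10⁶ + 257200 + 1.71072×10⁶ − 306389 = 3.05355×10⁶ J
In kJ: 3.05355×10⁶ / 1000 = 3053.55 kJ

3054 kJ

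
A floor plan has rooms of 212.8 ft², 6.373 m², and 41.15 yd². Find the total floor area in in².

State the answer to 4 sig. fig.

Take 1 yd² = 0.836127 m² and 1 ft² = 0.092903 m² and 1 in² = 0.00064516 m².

9.385×10⁴ in²

212.8 ft² × 0.092903 → 19.7698 m²
6.373 m² (already m²)
41.15 yd² × 0.836127 → 34.4066 m²
Sum: 19.7698 + 6.373 + 34.4066 = 60.5494 m²
In in²: 60.5494 / 0.00064516 = 93851.8 in²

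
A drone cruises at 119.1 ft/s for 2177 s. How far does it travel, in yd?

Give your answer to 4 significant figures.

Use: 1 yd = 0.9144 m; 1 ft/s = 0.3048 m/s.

119.1 ft/s × 0.3048 = 36.3017 m/s
d = v × t = 36.3017 m/s × 2177 s = 79028.8 m
79028.8 m ÷ (0.9144 m/yd) = 86426.9 yd

8.643×10⁴ yd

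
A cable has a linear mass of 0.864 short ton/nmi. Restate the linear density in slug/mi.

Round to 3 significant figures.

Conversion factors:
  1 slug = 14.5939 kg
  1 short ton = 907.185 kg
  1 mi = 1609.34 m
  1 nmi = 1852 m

0.864 short ton/nmi × 907.185 kg/short ton ÷ 1852 m/nmi = 0.423222 kg/m
0.423222 kg/m ÷ 14.5939 kg/slug × 1609.34 m/mi = 46.6707 slug/mi

46.7 slug/mi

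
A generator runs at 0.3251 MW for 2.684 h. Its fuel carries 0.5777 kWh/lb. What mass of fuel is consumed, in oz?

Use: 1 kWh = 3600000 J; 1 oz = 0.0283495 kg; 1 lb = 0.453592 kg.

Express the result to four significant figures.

2.417×10⁴ oz

0.3251 MW → 325100 W
2.684 h → 9662.4 s
E = P × t = 325100 × 9662.4 = 3.14125×10⁹ J
0.5777 kWh/lb → 4.585×10⁶ J/kg
m = E / e_s = 3.14125×10⁹ / 4.585×10⁶ = 685.115 kg
In oz: 685.115 / 0.0283495 = 24166.7 oz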